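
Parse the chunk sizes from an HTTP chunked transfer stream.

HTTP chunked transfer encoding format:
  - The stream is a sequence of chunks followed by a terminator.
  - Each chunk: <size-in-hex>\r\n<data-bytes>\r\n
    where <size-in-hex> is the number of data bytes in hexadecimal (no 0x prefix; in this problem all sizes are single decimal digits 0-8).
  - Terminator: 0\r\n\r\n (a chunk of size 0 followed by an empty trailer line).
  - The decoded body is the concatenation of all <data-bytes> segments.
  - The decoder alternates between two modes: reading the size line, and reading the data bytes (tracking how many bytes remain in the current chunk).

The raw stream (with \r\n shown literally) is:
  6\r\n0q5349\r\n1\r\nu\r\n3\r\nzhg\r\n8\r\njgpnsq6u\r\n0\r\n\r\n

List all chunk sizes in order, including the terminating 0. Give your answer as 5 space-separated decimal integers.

Chunk 1: stream[0..1]='6' size=0x6=6, data at stream[3..9]='0q5349' -> body[0..6], body so far='0q5349'
Chunk 2: stream[11..12]='1' size=0x1=1, data at stream[14..15]='u' -> body[6..7], body so far='0q5349u'
Chunk 3: stream[17..18]='3' size=0x3=3, data at stream[20..23]='zhg' -> body[7..10], body so far='0q5349uzhg'
Chunk 4: stream[25..26]='8' size=0x8=8, data at stream[28..36]='jgpnsq6u' -> body[10..18], body so far='0q5349uzhgjgpnsq6u'
Chunk 5: stream[38..39]='0' size=0 (terminator). Final body='0q5349uzhgjgpnsq6u' (18 bytes)

Answer: 6 1 3 8 0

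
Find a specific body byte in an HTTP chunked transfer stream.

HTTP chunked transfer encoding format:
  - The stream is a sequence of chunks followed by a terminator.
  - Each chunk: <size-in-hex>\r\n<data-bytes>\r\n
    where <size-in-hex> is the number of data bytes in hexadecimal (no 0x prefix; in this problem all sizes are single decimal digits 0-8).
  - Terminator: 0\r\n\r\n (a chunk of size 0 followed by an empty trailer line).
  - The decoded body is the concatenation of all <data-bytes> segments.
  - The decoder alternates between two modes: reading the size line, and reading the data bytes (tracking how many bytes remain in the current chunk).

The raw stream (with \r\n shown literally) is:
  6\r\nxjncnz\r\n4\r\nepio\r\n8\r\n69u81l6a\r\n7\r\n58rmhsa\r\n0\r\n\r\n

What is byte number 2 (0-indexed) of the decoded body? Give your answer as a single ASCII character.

Chunk 1: stream[0..1]='6' size=0x6=6, data at stream[3..9]='xjncnz' -> body[0..6], body so far='xjncnz'
Chunk 2: stream[11..12]='4' size=0x4=4, data at stream[14..18]='epio' -> body[6..10], body so far='xjncnzepio'
Chunk 3: stream[20..21]='8' size=0x8=8, data at stream[23..31]='69u81l6a' -> body[10..18], body so far='xjncnzepio69u81l6a'
Chunk 4: stream[33..34]='7' size=0x7=7, data at stream[36..43]='58rmhsa' -> body[18..25], body so far='xjncnzepio69u81l6a58rmhsa'
Chunk 5: stream[45..46]='0' size=0 (terminator). Final body='xjncnzepio69u81l6a58rmhsa' (25 bytes)
Body byte 2 = 'n'

Answer: n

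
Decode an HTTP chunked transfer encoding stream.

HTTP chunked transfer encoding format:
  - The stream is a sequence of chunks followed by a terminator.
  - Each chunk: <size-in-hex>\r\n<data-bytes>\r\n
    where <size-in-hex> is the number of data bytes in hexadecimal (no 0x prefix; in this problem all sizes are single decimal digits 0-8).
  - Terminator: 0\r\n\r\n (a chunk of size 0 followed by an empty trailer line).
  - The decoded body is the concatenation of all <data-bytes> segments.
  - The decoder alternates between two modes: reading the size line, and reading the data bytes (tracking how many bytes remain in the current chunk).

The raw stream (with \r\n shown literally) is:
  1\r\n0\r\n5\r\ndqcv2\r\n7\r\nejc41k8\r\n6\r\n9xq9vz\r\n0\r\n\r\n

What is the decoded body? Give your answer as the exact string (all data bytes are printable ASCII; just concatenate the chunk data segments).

Chunk 1: stream[0..1]='1' size=0x1=1, data at stream[3..4]='0' -> body[0..1], body so far='0'
Chunk 2: stream[6..7]='5' size=0x5=5, data at stream[9..14]='dqcv2' -> body[1..6], body so far='0dqcv2'
Chunk 3: stream[16..17]='7' size=0x7=7, data at stream[19..26]='ejc41k8' -> body[6..13], body so far='0dqcv2ejc41k8'
Chunk 4: stream[28..29]='6' size=0x6=6, data at stream[31..37]='9xq9vz' -> body[13..19], body so far='0dqcv2ejc41k89xq9vz'
Chunk 5: stream[39..40]='0' size=0 (terminator). Final body='0dqcv2ejc41k89xq9vz' (19 bytes)

Answer: 0dqcv2ejc41k89xq9vz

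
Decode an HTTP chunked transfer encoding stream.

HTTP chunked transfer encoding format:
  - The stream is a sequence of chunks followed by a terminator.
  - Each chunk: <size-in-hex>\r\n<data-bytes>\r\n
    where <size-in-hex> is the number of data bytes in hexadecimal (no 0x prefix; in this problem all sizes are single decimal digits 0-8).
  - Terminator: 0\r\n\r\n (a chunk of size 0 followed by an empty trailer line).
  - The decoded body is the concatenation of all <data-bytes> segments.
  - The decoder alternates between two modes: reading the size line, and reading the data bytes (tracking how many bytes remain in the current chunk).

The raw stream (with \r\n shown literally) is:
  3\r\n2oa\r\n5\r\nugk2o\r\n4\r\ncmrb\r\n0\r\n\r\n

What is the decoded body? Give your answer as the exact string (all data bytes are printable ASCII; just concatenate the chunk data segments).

Answer: 2oaugk2ocmrb

Derivation:
Chunk 1: stream[0..1]='3' size=0x3=3, data at stream[3..6]='2oa' -> body[0..3], body so far='2oa'
Chunk 2: stream[8..9]='5' size=0x5=5, data at stream[11..16]='ugk2o' -> body[3..8], body so far='2oaugk2o'
Chunk 3: stream[18..19]='4' size=0x4=4, data at stream[21..25]='cmrb' -> body[8..12], body so far='2oaugk2ocmrb'
Chunk 4: stream[27..28]='0' size=0 (terminator). Final body='2oaugk2ocmrb' (12 bytes)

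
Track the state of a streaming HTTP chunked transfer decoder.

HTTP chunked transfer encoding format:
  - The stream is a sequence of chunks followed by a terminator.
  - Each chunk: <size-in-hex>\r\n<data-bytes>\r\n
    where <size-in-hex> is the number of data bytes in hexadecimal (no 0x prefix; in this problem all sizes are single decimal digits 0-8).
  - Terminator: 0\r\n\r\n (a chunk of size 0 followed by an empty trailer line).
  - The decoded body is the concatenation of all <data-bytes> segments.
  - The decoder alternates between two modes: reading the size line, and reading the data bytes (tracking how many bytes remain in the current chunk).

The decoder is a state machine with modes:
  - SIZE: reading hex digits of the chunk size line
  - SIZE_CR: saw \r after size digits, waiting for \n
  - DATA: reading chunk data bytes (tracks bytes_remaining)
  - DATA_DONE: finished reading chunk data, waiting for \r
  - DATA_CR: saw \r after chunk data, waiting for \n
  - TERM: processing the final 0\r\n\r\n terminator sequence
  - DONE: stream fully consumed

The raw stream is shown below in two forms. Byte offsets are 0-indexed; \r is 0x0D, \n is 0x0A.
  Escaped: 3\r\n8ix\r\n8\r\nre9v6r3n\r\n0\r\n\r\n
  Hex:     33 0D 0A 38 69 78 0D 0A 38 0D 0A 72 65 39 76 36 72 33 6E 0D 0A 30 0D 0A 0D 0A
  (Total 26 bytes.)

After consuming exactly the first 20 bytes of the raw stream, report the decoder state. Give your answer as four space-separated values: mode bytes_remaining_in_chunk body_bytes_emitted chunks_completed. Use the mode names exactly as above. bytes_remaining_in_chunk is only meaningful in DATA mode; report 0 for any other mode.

Byte 0 = '3': mode=SIZE remaining=0 emitted=0 chunks_done=0
Byte 1 = 0x0D: mode=SIZE_CR remaining=0 emitted=0 chunks_done=0
Byte 2 = 0x0A: mode=DATA remaining=3 emitted=0 chunks_done=0
Byte 3 = '8': mode=DATA remaining=2 emitted=1 chunks_done=0
Byte 4 = 'i': mode=DATA remaining=1 emitted=2 chunks_done=0
Byte 5 = 'x': mode=DATA_DONE remaining=0 emitted=3 chunks_done=0
Byte 6 = 0x0D: mode=DATA_CR remaining=0 emitted=3 chunks_done=0
Byte 7 = 0x0A: mode=SIZE remaining=0 emitted=3 chunks_done=1
Byte 8 = '8': mode=SIZE remaining=0 emitted=3 chunks_done=1
Byte 9 = 0x0D: mode=SIZE_CR remaining=0 emitted=3 chunks_done=1
Byte 10 = 0x0A: mode=DATA remaining=8 emitted=3 chunks_done=1
Byte 11 = 'r': mode=DATA remaining=7 emitted=4 chunks_done=1
Byte 12 = 'e': mode=DATA remaining=6 emitted=5 chunks_done=1
Byte 13 = '9': mode=DATA remaining=5 emitted=6 chunks_done=1
Byte 14 = 'v': mode=DATA remaining=4 emitted=7 chunks_done=1
Byte 15 = '6': mode=DATA remaining=3 emitted=8 chunks_done=1
Byte 16 = 'r': mode=DATA remaining=2 emitted=9 chunks_done=1
Byte 17 = '3': mode=DATA remaining=1 emitted=10 chunks_done=1
Byte 18 = 'n': mode=DATA_DONE remaining=0 emitted=11 chunks_done=1
Byte 19 = 0x0D: mode=DATA_CR remaining=0 emitted=11 chunks_done=1

Answer: DATA_CR 0 11 1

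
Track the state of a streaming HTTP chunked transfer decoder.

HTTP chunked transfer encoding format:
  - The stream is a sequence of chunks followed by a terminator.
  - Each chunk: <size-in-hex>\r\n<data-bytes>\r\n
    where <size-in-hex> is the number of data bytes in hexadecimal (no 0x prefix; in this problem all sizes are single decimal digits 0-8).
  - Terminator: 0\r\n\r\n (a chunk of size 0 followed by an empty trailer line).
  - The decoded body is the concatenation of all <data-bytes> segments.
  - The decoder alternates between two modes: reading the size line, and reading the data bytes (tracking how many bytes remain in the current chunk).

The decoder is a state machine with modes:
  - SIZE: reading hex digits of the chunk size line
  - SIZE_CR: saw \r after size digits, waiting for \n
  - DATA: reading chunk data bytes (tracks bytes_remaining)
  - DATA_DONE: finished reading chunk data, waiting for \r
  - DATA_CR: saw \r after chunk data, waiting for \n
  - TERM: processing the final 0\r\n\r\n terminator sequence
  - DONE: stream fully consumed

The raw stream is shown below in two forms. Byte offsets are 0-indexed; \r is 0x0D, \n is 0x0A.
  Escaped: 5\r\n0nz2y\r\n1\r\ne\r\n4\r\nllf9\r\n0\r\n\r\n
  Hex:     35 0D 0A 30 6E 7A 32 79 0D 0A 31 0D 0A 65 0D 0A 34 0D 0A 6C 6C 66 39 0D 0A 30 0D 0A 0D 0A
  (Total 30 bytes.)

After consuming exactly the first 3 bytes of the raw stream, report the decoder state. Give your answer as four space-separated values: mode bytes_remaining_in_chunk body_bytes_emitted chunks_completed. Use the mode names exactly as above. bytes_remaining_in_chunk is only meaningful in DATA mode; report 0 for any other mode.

Byte 0 = '5': mode=SIZE remaining=0 emitted=0 chunks_done=0
Byte 1 = 0x0D: mode=SIZE_CR remaining=0 emitted=0 chunks_done=0
Byte 2 = 0x0A: mode=DATA remaining=5 emitted=0 chunks_done=0

Answer: DATA 5 0 0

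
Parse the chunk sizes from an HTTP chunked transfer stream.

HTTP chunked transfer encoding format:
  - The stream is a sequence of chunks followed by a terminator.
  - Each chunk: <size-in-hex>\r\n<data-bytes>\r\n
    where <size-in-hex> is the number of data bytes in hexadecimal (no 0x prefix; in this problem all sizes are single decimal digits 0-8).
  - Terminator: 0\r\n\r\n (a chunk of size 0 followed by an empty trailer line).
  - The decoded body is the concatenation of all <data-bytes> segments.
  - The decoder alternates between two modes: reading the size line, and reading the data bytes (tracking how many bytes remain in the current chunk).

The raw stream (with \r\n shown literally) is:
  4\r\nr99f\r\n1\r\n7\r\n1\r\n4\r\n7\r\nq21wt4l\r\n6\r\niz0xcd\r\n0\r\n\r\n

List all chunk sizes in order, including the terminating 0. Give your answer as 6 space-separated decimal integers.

Chunk 1: stream[0..1]='4' size=0x4=4, data at stream[3..7]='r99f' -> body[0..4], body so far='r99f'
Chunk 2: stream[9..10]='1' size=0x1=1, data at stream[12..13]='7' -> body[4..5], body so far='r99f7'
Chunk 3: stream[15..16]='1' size=0x1=1, data at stream[18..19]='4' -> body[5..6], body so far='r99f74'
Chunk 4: stream[21..22]='7' size=0x7=7, data at stream[24..31]='q21wt4l' -> body[6..13], body so far='r99f74q21wt4l'
Chunk 5: stream[33..34]='6' size=0x6=6, data at stream[36..42]='iz0xcd' -> body[13..19], body so far='r99f74q21wt4liz0xcd'
Chunk 6: stream[44..45]='0' size=0 (terminator). Final body='r99f74q21wt4liz0xcd' (19 bytes)

Answer: 4 1 1 7 6 0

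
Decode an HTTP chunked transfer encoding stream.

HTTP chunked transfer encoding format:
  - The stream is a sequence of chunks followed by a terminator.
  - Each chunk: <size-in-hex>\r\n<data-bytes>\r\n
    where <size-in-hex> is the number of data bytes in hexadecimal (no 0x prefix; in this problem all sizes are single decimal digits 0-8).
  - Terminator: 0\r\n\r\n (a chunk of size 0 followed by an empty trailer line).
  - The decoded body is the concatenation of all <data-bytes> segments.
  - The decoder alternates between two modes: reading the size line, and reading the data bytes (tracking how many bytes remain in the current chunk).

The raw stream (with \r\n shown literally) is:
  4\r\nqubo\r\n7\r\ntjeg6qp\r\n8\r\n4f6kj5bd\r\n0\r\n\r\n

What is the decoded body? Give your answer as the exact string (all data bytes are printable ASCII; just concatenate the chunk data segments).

Answer: qubotjeg6qp4f6kj5bd

Derivation:
Chunk 1: stream[0..1]='4' size=0x4=4, data at stream[3..7]='qubo' -> body[0..4], body so far='qubo'
Chunk 2: stream[9..10]='7' size=0x7=7, data at stream[12..19]='tjeg6qp' -> body[4..11], body so far='qubotjeg6qp'
Chunk 3: stream[21..22]='8' size=0x8=8, data at stream[24..32]='4f6kj5bd' -> body[11..19], body so far='qubotjeg6qp4f6kj5bd'
Chunk 4: stream[34..35]='0' size=0 (terminator). Final body='qubotjeg6qp4f6kj5bd' (19 bytes)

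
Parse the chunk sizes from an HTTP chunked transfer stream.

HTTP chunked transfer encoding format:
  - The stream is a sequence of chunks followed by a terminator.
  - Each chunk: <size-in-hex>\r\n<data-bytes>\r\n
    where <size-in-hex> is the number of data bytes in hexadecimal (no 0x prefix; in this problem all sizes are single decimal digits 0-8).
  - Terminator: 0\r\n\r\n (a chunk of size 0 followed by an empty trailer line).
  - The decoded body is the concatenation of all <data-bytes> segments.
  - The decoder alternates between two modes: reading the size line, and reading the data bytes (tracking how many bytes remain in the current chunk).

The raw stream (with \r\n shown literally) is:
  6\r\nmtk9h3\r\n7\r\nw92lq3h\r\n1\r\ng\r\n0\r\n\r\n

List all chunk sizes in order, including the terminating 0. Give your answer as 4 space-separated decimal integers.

Chunk 1: stream[0..1]='6' size=0x6=6, data at stream[3..9]='mtk9h3' -> body[0..6], body so far='mtk9h3'
Chunk 2: stream[11..12]='7' size=0x7=7, data at stream[14..21]='w92lq3h' -> body[6..13], body so far='mtk9h3w92lq3h'
Chunk 3: stream[23..24]='1' size=0x1=1, data at stream[26..27]='g' -> body[13..14], body so far='mtk9h3w92lq3hg'
Chunk 4: stream[29..30]='0' size=0 (terminator). Final body='mtk9h3w92lq3hg' (14 bytes)

Answer: 6 7 1 0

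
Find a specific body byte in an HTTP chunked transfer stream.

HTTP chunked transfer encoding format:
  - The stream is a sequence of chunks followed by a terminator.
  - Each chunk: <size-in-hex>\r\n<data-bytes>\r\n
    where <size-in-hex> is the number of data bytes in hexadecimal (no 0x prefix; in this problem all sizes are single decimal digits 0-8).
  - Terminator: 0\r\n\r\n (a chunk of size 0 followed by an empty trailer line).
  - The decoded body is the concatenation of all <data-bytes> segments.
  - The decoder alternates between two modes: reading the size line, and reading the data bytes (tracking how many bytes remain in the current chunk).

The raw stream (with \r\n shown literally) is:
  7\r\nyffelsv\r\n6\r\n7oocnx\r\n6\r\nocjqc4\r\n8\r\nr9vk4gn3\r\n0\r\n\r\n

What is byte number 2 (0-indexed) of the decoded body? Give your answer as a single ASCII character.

Answer: f

Derivation:
Chunk 1: stream[0..1]='7' size=0x7=7, data at stream[3..10]='yffelsv' -> body[0..7], body so far='yffelsv'
Chunk 2: stream[12..13]='6' size=0x6=6, data at stream[15..21]='7oocnx' -> body[7..13], body so far='yffelsv7oocnx'
Chunk 3: stream[23..24]='6' size=0x6=6, data at stream[26..32]='ocjqc4' -> body[13..19], body so far='yffelsv7oocnxocjqc4'
Chunk 4: stream[34..35]='8' size=0x8=8, data at stream[37..45]='r9vk4gn3' -> body[19..27], body so far='yffelsv7oocnxocjqc4r9vk4gn3'
Chunk 5: stream[47..48]='0' size=0 (terminator). Final body='yffelsv7oocnxocjqc4r9vk4gn3' (27 bytes)
Body byte 2 = 'f'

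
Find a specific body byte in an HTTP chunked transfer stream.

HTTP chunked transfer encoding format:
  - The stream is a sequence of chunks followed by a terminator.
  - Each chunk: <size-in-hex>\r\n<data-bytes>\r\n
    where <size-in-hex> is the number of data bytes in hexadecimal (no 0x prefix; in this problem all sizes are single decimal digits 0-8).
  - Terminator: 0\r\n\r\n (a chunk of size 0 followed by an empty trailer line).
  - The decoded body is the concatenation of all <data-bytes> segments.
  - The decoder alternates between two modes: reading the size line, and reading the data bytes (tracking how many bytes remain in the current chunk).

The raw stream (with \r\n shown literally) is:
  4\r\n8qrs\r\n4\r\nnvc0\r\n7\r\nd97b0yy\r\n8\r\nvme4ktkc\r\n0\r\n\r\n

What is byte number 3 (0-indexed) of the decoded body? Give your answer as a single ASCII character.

Chunk 1: stream[0..1]='4' size=0x4=4, data at stream[3..7]='8qrs' -> body[0..4], body so far='8qrs'
Chunk 2: stream[9..10]='4' size=0x4=4, data at stream[12..16]='nvc0' -> body[4..8], body so far='8qrsnvc0'
Chunk 3: stream[18..19]='7' size=0x7=7, data at stream[21..28]='d97b0yy' -> body[8..15], body so far='8qrsnvc0d97b0yy'
Chunk 4: stream[30..31]='8' size=0x8=8, data at stream[33..41]='vme4ktkc' -> body[15..23], body so far='8qrsnvc0d97b0yyvme4ktkc'
Chunk 5: stream[43..44]='0' size=0 (terminator). Final body='8qrsnvc0d97b0yyvme4ktkc' (23 bytes)
Body byte 3 = 's'

Answer: s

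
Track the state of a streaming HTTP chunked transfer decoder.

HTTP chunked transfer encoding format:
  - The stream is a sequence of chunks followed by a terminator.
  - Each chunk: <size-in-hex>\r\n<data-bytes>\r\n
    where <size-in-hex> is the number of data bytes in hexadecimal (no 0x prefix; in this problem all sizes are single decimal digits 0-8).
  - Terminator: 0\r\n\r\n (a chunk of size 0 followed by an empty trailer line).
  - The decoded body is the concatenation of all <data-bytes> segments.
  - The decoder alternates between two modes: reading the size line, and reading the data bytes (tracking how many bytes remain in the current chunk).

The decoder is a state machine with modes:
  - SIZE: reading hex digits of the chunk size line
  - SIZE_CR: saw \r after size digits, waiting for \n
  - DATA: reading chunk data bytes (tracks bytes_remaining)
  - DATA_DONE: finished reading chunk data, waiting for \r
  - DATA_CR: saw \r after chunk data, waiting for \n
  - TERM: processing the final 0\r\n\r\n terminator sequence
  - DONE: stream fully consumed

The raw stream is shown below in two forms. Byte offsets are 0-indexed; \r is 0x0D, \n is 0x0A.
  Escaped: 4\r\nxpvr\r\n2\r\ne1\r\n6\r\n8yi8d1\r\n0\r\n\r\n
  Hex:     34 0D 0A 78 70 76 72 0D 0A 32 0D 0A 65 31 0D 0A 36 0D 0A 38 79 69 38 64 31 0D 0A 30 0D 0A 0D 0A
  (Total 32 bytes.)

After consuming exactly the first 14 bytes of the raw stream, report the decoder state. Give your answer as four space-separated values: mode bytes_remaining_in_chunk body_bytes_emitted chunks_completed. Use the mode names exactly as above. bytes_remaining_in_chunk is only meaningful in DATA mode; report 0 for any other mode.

Byte 0 = '4': mode=SIZE remaining=0 emitted=0 chunks_done=0
Byte 1 = 0x0D: mode=SIZE_CR remaining=0 emitted=0 chunks_done=0
Byte 2 = 0x0A: mode=DATA remaining=4 emitted=0 chunks_done=0
Byte 3 = 'x': mode=DATA remaining=3 emitted=1 chunks_done=0
Byte 4 = 'p': mode=DATA remaining=2 emitted=2 chunks_done=0
Byte 5 = 'v': mode=DATA remaining=1 emitted=3 chunks_done=0
Byte 6 = 'r': mode=DATA_DONE remaining=0 emitted=4 chunks_done=0
Byte 7 = 0x0D: mode=DATA_CR remaining=0 emitted=4 chunks_done=0
Byte 8 = 0x0A: mode=SIZE remaining=0 emitted=4 chunks_done=1
Byte 9 = '2': mode=SIZE remaining=0 emitted=4 chunks_done=1
Byte 10 = 0x0D: mode=SIZE_CR remaining=0 emitted=4 chunks_done=1
Byte 11 = 0x0A: mode=DATA remaining=2 emitted=4 chunks_done=1
Byte 12 = 'e': mode=DATA remaining=1 emitted=5 chunks_done=1
Byte 13 = '1': mode=DATA_DONE remaining=0 emitted=6 chunks_done=1

Answer: DATA_DONE 0 6 1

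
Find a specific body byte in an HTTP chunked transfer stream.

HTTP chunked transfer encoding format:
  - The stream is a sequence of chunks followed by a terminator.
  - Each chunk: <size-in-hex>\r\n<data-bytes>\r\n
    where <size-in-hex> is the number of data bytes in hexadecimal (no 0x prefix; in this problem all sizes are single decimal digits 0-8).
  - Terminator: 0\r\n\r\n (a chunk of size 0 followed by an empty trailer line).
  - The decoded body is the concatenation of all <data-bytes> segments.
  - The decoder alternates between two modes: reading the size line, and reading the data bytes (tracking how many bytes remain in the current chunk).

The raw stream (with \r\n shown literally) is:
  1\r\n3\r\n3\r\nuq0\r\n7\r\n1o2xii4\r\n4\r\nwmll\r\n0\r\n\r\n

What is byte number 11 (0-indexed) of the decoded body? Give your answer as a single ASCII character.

Answer: w

Derivation:
Chunk 1: stream[0..1]='1' size=0x1=1, data at stream[3..4]='3' -> body[0..1], body so far='3'
Chunk 2: stream[6..7]='3' size=0x3=3, data at stream[9..12]='uq0' -> body[1..4], body so far='3uq0'
Chunk 3: stream[14..15]='7' size=0x7=7, data at stream[17..24]='1o2xii4' -> body[4..11], body so far='3uq01o2xii4'
Chunk 4: stream[26..27]='4' size=0x4=4, data at stream[29..33]='wmll' -> body[11..15], body so far='3uq01o2xii4wmll'
Chunk 5: stream[35..36]='0' size=0 (terminator). Final body='3uq01o2xii4wmll' (15 bytes)
Body byte 11 = 'w'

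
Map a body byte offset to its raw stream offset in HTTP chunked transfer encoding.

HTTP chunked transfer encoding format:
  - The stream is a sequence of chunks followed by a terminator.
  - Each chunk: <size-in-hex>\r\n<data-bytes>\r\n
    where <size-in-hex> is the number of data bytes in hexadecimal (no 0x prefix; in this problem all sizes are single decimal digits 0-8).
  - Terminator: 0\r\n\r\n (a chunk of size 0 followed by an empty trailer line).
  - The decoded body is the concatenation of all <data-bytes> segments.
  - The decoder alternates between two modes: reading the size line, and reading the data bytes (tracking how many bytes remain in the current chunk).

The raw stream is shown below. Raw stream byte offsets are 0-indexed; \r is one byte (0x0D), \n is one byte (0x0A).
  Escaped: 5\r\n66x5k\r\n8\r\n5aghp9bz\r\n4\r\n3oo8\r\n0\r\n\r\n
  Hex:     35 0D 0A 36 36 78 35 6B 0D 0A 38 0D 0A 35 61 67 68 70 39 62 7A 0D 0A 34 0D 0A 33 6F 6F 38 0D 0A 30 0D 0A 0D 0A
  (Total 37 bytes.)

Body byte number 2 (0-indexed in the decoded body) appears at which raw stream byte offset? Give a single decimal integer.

Answer: 5

Derivation:
Chunk 1: stream[0..1]='5' size=0x5=5, data at stream[3..8]='66x5k' -> body[0..5], body so far='66x5k'
Chunk 2: stream[10..11]='8' size=0x8=8, data at stream[13..21]='5aghp9bz' -> body[5..13], body so far='66x5k5aghp9bz'
Chunk 3: stream[23..24]='4' size=0x4=4, data at stream[26..30]='3oo8' -> body[13..17], body so far='66x5k5aghp9bz3oo8'
Chunk 4: stream[32..33]='0' size=0 (terminator). Final body='66x5k5aghp9bz3oo8' (17 bytes)
Body byte 2 at stream offset 5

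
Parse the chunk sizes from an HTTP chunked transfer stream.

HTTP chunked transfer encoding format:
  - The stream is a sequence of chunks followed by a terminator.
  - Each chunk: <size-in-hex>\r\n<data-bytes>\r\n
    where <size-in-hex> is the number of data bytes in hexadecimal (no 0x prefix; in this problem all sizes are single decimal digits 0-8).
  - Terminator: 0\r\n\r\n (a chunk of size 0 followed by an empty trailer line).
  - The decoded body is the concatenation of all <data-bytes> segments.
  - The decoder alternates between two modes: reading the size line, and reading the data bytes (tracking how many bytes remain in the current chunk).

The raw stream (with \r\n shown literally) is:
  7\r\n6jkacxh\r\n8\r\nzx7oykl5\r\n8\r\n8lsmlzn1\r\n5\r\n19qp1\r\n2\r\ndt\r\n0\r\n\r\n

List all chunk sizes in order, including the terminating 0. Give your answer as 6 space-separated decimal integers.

Answer: 7 8 8 5 2 0

Derivation:
Chunk 1: stream[0..1]='7' size=0x7=7, data at stream[3..10]='6jkacxh' -> body[0..7], body so far='6jkacxh'
Chunk 2: stream[12..13]='8' size=0x8=8, data at stream[15..23]='zx7oykl5' -> body[7..15], body so far='6jkacxhzx7oykl5'
Chunk 3: stream[25..26]='8' size=0x8=8, data at stream[28..36]='8lsmlzn1' -> body[15..23], body so far='6jkacxhzx7oykl58lsmlzn1'
Chunk 4: stream[38..39]='5' size=0x5=5, data at stream[41..46]='19qp1' -> body[23..28], body so far='6jkacxhzx7oykl58lsmlzn119qp1'
Chunk 5: stream[48..49]='2' size=0x2=2, data at stream[51..53]='dt' -> body[28..30], body so far='6jkacxhzx7oykl58lsmlzn119qp1dt'
Chunk 6: stream[55..56]='0' size=0 (terminator). Final body='6jkacxhzx7oykl58lsmlzn119qp1dt' (30 bytes)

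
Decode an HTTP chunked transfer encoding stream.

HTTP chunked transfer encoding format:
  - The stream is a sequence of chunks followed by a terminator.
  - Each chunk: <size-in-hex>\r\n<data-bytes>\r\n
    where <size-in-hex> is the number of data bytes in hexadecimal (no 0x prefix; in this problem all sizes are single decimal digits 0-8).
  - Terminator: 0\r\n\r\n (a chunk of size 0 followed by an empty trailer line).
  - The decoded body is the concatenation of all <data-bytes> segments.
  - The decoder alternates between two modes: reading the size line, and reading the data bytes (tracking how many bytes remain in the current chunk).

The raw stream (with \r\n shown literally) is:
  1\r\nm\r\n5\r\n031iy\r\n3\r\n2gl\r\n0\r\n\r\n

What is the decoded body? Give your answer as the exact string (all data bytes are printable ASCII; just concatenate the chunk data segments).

Chunk 1: stream[0..1]='1' size=0x1=1, data at stream[3..4]='m' -> body[0..1], body so far='m'
Chunk 2: stream[6..7]='5' size=0x5=5, data at stream[9..14]='031iy' -> body[1..6], body so far='m031iy'
Chunk 3: stream[16..17]='3' size=0x3=3, data at stream[19..22]='2gl' -> body[6..9], body so far='m031iy2gl'
Chunk 4: stream[24..25]='0' size=0 (terminator). Final body='m031iy2gl' (9 bytes)

Answer: m031iy2gl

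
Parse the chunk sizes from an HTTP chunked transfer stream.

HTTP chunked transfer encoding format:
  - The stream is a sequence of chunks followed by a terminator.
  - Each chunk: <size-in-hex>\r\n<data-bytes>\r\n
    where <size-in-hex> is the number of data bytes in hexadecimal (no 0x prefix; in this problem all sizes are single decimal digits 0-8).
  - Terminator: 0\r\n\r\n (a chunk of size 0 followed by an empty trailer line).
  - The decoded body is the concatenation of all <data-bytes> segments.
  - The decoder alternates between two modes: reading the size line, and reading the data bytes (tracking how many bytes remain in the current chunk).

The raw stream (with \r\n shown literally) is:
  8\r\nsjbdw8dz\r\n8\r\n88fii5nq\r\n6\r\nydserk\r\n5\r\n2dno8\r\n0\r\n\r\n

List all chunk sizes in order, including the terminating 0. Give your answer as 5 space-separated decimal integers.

Chunk 1: stream[0..1]='8' size=0x8=8, data at stream[3..11]='sjbdw8dz' -> body[0..8], body so far='sjbdw8dz'
Chunk 2: stream[13..14]='8' size=0x8=8, data at stream[16..24]='88fii5nq' -> body[8..16], body so far='sjbdw8dz88fii5nq'
Chunk 3: stream[26..27]='6' size=0x6=6, data at stream[29..35]='ydserk' -> body[16..22], body so far='sjbdw8dz88fii5nqydserk'
Chunk 4: stream[37..38]='5' size=0x5=5, data at stream[40..45]='2dno8' -> body[22..27], body so far='sjbdw8dz88fii5nqydserk2dno8'
Chunk 5: stream[47..48]='0' size=0 (terminator). Final body='sjbdw8dz88fii5nqydserk2dno8' (27 bytes)

Answer: 8 8 6 5 0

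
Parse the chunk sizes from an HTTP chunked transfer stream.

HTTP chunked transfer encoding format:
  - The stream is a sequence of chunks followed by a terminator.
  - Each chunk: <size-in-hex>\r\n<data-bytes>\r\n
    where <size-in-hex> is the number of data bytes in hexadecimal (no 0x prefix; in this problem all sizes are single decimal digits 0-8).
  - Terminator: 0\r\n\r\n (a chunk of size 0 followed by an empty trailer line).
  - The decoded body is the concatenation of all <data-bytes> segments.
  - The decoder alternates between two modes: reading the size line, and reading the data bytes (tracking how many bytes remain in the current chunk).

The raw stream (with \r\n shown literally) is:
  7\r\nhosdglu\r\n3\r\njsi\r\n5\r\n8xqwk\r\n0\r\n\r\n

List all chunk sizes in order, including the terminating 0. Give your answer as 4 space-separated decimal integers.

Answer: 7 3 5 0

Derivation:
Chunk 1: stream[0..1]='7' size=0x7=7, data at stream[3..10]='hosdglu' -> body[0..7], body so far='hosdglu'
Chunk 2: stream[12..13]='3' size=0x3=3, data at stream[15..18]='jsi' -> body[7..10], body so far='hosdglujsi'
Chunk 3: stream[20..21]='5' size=0x5=5, data at stream[23..28]='8xqwk' -> body[10..15], body so far='hosdglujsi8xqwk'
Chunk 4: stream[30..31]='0' size=0 (terminator). Final body='hosdglujsi8xqwk' (15 bytes)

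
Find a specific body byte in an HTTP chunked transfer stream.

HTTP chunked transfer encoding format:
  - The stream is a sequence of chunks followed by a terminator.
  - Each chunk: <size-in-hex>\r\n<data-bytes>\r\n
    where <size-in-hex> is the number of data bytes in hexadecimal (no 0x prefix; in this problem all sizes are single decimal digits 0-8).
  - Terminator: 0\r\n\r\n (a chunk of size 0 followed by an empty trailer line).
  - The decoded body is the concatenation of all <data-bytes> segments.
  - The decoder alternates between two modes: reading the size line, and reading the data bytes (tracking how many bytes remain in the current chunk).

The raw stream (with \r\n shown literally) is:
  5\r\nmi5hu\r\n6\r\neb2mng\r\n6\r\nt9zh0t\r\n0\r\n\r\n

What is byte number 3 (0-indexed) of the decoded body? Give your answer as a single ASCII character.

Chunk 1: stream[0..1]='5' size=0x5=5, data at stream[3..8]='mi5hu' -> body[0..5], body so far='mi5hu'
Chunk 2: stream[10..11]='6' size=0x6=6, data at stream[13..19]='eb2mng' -> body[5..11], body so far='mi5hueb2mng'
Chunk 3: stream[21..22]='6' size=0x6=6, data at stream[24..30]='t9zh0t' -> body[11..17], body so far='mi5hueb2mngt9zh0t'
Chunk 4: stream[32..33]='0' size=0 (terminator). Final body='mi5hueb2mngt9zh0t' (17 bytes)
Body byte 3 = 'h'

Answer: h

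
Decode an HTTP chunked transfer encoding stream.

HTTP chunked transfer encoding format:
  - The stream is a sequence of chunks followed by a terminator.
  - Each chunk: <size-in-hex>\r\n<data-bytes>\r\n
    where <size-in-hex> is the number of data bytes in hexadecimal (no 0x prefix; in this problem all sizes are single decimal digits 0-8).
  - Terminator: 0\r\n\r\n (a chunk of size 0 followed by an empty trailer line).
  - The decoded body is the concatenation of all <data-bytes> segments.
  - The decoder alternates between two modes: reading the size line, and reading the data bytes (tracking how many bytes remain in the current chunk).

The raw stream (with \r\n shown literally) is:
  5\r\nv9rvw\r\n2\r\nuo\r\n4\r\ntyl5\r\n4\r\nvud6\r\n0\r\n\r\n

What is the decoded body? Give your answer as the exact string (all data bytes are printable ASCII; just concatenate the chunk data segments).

Answer: v9rvwuotyl5vud6

Derivation:
Chunk 1: stream[0..1]='5' size=0x5=5, data at stream[3..8]='v9rvw' -> body[0..5], body so far='v9rvw'
Chunk 2: stream[10..11]='2' size=0x2=2, data at stream[13..15]='uo' -> body[5..7], body so far='v9rvwuo'
Chunk 3: stream[17..18]='4' size=0x4=4, data at stream[20..24]='tyl5' -> body[7..11], body so far='v9rvwuotyl5'
Chunk 4: stream[26..27]='4' size=0x4=4, data at stream[29..33]='vud6' -> body[11..15], body so far='v9rvwuotyl5vud6'
Chunk 5: stream[35..36]='0' size=0 (terminator). Final body='v9rvwuotyl5vud6' (15 bytes)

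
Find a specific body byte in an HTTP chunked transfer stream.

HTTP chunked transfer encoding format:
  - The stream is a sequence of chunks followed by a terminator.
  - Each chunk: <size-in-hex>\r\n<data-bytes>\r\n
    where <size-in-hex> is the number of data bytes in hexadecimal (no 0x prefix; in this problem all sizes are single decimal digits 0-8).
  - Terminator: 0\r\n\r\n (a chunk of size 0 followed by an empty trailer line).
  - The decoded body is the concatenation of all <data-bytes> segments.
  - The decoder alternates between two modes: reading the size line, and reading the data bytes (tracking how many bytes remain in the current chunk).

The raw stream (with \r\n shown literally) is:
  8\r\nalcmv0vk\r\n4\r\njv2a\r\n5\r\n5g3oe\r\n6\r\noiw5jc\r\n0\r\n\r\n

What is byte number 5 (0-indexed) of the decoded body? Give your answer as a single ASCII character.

Chunk 1: stream[0..1]='8' size=0x8=8, data at stream[3..11]='alcmv0vk' -> body[0..8], body so far='alcmv0vk'
Chunk 2: stream[13..14]='4' size=0x4=4, data at stream[16..20]='jv2a' -> body[8..12], body so far='alcmv0vkjv2a'
Chunk 3: stream[22..23]='5' size=0x5=5, data at stream[25..30]='5g3oe' -> body[12..17], body so far='alcmv0vkjv2a5g3oe'
Chunk 4: stream[32..33]='6' size=0x6=6, data at stream[35..41]='oiw5jc' -> body[17..23], body so far='alcmv0vkjv2a5g3oeoiw5jc'
Chunk 5: stream[43..44]='0' size=0 (terminator). Final body='alcmv0vkjv2a5g3oeoiw5jc' (23 bytes)
Body byte 5 = '0'

Answer: 0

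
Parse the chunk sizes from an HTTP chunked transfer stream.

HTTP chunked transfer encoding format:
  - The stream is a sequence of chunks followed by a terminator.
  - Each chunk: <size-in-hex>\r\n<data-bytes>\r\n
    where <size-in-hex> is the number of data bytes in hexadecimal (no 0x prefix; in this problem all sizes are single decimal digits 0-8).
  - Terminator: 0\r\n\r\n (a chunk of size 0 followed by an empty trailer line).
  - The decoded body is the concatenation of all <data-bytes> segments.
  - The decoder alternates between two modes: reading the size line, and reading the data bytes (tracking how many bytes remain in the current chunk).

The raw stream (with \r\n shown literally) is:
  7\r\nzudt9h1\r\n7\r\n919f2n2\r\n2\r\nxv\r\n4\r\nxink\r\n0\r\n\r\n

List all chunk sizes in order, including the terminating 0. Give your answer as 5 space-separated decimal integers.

Answer: 7 7 2 4 0

Derivation:
Chunk 1: stream[0..1]='7' size=0x7=7, data at stream[3..10]='zudt9h1' -> body[0..7], body so far='zudt9h1'
Chunk 2: stream[12..13]='7' size=0x7=7, data at stream[15..22]='919f2n2' -> body[7..14], body so far='zudt9h1919f2n2'
Chunk 3: stream[24..25]='2' size=0x2=2, data at stream[27..29]='xv' -> body[14..16], body so far='zudt9h1919f2n2xv'
Chunk 4: stream[31..32]='4' size=0x4=4, data at stream[34..38]='xink' -> body[16..20], body so far='zudt9h1919f2n2xvxink'
Chunk 5: stream[40..41]='0' size=0 (terminator). Final body='zudt9h1919f2n2xvxink' (20 bytes)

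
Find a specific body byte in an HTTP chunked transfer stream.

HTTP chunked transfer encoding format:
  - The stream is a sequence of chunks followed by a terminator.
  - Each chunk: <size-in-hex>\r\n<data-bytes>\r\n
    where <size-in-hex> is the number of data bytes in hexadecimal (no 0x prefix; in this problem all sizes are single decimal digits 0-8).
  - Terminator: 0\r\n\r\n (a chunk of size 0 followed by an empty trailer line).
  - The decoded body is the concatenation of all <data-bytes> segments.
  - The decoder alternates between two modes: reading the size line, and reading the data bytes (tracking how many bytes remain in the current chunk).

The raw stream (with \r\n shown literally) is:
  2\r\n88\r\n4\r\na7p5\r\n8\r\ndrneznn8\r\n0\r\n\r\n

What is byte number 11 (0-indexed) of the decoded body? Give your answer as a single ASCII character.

Chunk 1: stream[0..1]='2' size=0x2=2, data at stream[3..5]='88' -> body[0..2], body so far='88'
Chunk 2: stream[7..8]='4' size=0x4=4, data at stream[10..14]='a7p5' -> body[2..6], body so far='88a7p5'
Chunk 3: stream[16..17]='8' size=0x8=8, data at stream[19..27]='drneznn8' -> body[6..14], body so far='88a7p5drneznn8'
Chunk 4: stream[29..30]='0' size=0 (terminator). Final body='88a7p5drneznn8' (14 bytes)
Body byte 11 = 'n'

Answer: n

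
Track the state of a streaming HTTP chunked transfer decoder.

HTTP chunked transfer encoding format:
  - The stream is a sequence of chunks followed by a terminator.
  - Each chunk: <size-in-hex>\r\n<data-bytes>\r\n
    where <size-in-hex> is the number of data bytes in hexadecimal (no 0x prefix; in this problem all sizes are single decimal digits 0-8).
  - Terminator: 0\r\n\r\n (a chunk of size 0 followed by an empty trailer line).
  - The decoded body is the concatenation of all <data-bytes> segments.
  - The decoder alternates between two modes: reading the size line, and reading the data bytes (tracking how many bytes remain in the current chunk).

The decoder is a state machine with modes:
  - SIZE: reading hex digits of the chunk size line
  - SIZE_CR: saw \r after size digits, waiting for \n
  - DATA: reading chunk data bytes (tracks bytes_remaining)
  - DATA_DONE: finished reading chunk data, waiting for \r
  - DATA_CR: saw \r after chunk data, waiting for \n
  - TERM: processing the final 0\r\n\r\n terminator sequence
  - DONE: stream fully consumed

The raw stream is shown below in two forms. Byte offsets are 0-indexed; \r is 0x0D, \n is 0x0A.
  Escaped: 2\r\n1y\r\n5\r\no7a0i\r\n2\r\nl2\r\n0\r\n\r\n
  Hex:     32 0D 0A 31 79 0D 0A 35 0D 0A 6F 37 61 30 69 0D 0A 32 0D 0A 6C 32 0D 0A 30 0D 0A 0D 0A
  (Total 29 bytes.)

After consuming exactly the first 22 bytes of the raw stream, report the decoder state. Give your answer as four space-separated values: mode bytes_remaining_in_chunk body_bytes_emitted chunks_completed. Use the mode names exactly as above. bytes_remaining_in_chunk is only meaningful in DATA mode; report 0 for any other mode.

Answer: DATA_DONE 0 9 2

Derivation:
Byte 0 = '2': mode=SIZE remaining=0 emitted=0 chunks_done=0
Byte 1 = 0x0D: mode=SIZE_CR remaining=0 emitted=0 chunks_done=0
Byte 2 = 0x0A: mode=DATA remaining=2 emitted=0 chunks_done=0
Byte 3 = '1': mode=DATA remaining=1 emitted=1 chunks_done=0
Byte 4 = 'y': mode=DATA_DONE remaining=0 emitted=2 chunks_done=0
Byte 5 = 0x0D: mode=DATA_CR remaining=0 emitted=2 chunks_done=0
Byte 6 = 0x0A: mode=SIZE remaining=0 emitted=2 chunks_done=1
Byte 7 = '5': mode=SIZE remaining=0 emitted=2 chunks_done=1
Byte 8 = 0x0D: mode=SIZE_CR remaining=0 emitted=2 chunks_done=1
Byte 9 = 0x0A: mode=DATA remaining=5 emitted=2 chunks_done=1
Byte 10 = 'o': mode=DATA remaining=4 emitted=3 chunks_done=1
Byte 11 = '7': mode=DATA remaining=3 emitted=4 chunks_done=1
Byte 12 = 'a': mode=DATA remaining=2 emitted=5 chunks_done=1
Byte 13 = '0': mode=DATA remaining=1 emitted=6 chunks_done=1
Byte 14 = 'i': mode=DATA_DONE remaining=0 emitted=7 chunks_done=1
Byte 15 = 0x0D: mode=DATA_CR remaining=0 emitted=7 chunks_done=1
Byte 16 = 0x0A: mode=SIZE remaining=0 emitted=7 chunks_done=2
Byte 17 = '2': mode=SIZE remaining=0 emitted=7 chunks_done=2
Byte 18 = 0x0D: mode=SIZE_CR remaining=0 emitted=7 chunks_done=2
Byte 19 = 0x0A: mode=DATA remaining=2 emitted=7 chunks_done=2
Byte 20 = 'l': mode=DATA remaining=1 emitted=8 chunks_done=2
Byte 21 = '2': mode=DATA_DONE remaining=0 emitted=9 chunks_done=2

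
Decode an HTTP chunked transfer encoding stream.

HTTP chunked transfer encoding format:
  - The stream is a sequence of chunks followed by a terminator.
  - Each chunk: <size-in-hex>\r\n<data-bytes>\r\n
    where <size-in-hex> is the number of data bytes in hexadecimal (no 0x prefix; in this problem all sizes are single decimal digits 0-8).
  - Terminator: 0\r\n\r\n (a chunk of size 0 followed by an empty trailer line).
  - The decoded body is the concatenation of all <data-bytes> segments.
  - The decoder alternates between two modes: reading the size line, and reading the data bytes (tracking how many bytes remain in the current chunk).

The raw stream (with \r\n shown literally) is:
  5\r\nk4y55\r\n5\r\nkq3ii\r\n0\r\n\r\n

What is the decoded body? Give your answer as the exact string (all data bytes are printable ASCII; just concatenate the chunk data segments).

Chunk 1: stream[0..1]='5' size=0x5=5, data at stream[3..8]='k4y55' -> body[0..5], body so far='k4y55'
Chunk 2: stream[10..11]='5' size=0x5=5, data at stream[13..18]='kq3ii' -> body[5..10], body so far='k4y55kq3ii'
Chunk 3: stream[20..21]='0' size=0 (terminator). Final body='k4y55kq3ii' (10 bytes)

Answer: k4y55kq3ii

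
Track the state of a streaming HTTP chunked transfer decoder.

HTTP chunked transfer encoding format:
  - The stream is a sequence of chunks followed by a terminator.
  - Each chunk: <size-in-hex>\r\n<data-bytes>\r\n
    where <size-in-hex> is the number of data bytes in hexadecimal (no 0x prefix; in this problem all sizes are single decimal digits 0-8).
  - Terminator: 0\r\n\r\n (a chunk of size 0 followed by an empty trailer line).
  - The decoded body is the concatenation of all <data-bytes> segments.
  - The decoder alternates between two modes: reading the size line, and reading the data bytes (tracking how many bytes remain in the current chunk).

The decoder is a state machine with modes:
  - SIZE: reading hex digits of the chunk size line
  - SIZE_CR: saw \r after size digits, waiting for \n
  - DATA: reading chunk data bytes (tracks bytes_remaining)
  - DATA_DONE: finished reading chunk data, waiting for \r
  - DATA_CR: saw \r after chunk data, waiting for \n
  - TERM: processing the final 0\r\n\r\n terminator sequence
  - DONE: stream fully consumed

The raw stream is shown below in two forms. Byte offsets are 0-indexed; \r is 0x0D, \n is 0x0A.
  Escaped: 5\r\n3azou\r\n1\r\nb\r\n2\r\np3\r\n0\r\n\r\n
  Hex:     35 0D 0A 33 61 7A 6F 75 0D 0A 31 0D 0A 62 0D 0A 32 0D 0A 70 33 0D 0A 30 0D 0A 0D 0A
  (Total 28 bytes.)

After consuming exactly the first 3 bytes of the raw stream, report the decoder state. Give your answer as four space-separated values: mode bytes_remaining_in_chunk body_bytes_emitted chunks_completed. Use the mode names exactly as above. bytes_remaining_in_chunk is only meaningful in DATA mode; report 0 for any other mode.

Answer: DATA 5 0 0

Derivation:
Byte 0 = '5': mode=SIZE remaining=0 emitted=0 chunks_done=0
Byte 1 = 0x0D: mode=SIZE_CR remaining=0 emitted=0 chunks_done=0
Byte 2 = 0x0A: mode=DATA remaining=5 emitted=0 chunks_done=0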